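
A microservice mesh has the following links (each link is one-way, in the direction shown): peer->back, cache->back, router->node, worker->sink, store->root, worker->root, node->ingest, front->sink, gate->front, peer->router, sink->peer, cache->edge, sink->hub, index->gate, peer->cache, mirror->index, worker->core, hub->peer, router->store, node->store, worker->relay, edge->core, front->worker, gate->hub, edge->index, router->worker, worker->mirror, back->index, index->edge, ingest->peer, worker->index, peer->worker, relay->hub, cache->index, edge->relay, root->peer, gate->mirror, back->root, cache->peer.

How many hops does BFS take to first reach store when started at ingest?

Level 0: ingest
Level 1: peer
Level 2: back, cache, router, worker
Level 3: core, edge, index, mirror, node, relay, root, sink, store
Level 4: gate, hub
Level 5: front
store first appears at level 3.

3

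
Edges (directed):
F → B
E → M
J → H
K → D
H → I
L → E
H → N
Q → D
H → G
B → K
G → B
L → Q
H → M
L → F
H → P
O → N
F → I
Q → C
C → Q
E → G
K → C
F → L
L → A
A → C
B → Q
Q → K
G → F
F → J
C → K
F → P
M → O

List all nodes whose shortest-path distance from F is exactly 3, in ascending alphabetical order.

Level 0: F
Level 1: B, I, J, L, P
Level 2: A, E, H, K, Q
Level 3: C, D, G, M, N
Level 4: O

C, D, G, M, N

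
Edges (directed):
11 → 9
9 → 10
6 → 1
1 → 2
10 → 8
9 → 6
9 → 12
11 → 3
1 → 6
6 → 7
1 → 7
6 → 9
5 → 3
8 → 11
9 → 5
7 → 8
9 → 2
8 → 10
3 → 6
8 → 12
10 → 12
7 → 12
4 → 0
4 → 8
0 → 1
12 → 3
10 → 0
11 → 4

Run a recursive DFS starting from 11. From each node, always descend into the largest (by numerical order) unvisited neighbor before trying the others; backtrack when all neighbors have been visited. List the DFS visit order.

11, 9, 12, 3, 6, 7, 8, 10, 0, 1, 2, 5, 4

Visit 11
11 → 9
9 → 12
12 → 3
3 → 6
6 → 7
7 → 8
8 → 10
10 → 0
0 → 1
1 → 2
9 → 5
11 → 4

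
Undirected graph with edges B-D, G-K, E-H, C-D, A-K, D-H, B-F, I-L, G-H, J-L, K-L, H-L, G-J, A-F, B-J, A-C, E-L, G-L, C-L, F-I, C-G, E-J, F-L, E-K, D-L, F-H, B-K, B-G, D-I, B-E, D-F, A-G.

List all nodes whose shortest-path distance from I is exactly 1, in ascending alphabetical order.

D, F, L

Level 0: I
Level 1: D, F, L
Level 2: A, B, C, E, G, H, J, K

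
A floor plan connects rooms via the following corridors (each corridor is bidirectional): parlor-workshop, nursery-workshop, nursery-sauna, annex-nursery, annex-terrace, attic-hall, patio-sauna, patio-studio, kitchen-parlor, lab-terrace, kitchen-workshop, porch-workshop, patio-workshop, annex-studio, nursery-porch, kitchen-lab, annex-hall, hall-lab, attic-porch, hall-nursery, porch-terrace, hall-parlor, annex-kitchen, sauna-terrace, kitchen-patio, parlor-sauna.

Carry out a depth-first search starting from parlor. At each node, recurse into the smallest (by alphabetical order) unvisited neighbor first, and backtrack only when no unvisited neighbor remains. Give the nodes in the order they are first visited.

parlor -> hall -> annex -> kitchen -> lab -> terrace -> porch -> attic -> nursery -> sauna -> patio -> studio -> workshop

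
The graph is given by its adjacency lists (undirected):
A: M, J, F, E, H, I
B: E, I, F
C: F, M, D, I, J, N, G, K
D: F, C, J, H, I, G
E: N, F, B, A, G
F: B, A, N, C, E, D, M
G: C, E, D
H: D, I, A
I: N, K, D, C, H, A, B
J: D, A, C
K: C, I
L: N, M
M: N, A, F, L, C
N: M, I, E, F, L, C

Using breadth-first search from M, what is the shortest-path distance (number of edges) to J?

2

Level 0: M
Level 1: A, C, F, L, N
Level 2: B, D, E, G, H, I, J, K
J first appears at level 2.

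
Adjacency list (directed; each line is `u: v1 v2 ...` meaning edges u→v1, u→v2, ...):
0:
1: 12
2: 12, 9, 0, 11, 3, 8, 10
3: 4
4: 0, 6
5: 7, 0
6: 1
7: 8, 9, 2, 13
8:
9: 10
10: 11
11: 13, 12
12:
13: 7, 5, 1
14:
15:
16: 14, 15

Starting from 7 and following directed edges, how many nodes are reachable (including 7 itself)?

14

BFS from 7 visits: 7, 13, 9, 8, 2, 5, 1, 10, 12, 11, 3, 0, 4, 6
Reachable nodes: 14 of 17 total.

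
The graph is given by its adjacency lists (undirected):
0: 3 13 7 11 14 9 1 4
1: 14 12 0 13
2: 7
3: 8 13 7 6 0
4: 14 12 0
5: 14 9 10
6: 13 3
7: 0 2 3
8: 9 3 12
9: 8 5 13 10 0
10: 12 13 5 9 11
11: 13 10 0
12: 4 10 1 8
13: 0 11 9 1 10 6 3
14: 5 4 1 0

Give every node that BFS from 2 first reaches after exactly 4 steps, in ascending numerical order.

5, 10, 12

Level 0: 2
Level 1: 7
Level 2: 0, 3
Level 3: 1, 4, 6, 8, 9, 11, 13, 14
Level 4: 5, 10, 12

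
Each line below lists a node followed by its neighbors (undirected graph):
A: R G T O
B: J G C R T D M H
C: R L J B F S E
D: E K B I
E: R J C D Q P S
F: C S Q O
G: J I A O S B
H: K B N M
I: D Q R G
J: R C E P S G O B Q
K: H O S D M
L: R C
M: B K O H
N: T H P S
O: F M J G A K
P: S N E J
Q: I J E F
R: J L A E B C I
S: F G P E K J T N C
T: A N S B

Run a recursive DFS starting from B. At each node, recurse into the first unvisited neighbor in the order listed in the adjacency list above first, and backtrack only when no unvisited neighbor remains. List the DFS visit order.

B J R L C F S G I D E Q P N T A O M K H

Visit B
B → J
J → R
R → L
L → C
C → F
F → S
S → G
G → I
I → D
D → E
E → Q
E → P
P → N
N → T
T → A
A → O
O → M
M → K
K → H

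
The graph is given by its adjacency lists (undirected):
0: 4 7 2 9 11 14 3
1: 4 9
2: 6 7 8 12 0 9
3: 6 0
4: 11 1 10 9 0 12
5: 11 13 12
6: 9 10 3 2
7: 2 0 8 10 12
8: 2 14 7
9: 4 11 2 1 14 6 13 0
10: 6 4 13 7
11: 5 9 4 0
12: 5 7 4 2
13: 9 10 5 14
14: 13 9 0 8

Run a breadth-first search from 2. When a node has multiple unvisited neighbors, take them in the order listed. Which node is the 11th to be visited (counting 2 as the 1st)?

Visit 2; enqueue 6, 7, 8, 12, 0, 9 → queue [6, 7, 8, 12, 0, 9]
Visit 6; enqueue 10, 3 → queue [7, 8, 12, 0, 9, 10, 3]
Visit 7 → queue [8, 12, 0, 9, 10, 3]
Visit 8; enqueue 14 → queue [12, 0, 9, 10, 3, 14]
Visit 12; enqueue 5, 4 → queue [0, 9, 10, 3, 14, 5, 4]
Visit 0; enqueue 11 → queue [9, 10, 3, 14, 5, 4, 11]
Visit 9; enqueue 1, 13 → queue [10, 3, 14, 5, 4, 11, 1, 13]
Visit 10 → queue [3, 14, 5, 4, 11, 1, 13]
Visit 3 → queue [14, 5, 4, 11, 1, 13]
Visit 14 → queue [5, 4, 11, 1, 13]
Visit 5 → queue [4, 11, 1, 13]
Visit 4 → queue [11, 1, 13]
Visit 11 → queue [1, 13]
Visit 1 → queue [13]
Visit 13 → queue []

Visit order: 2, 6, 7, 8, 12, 0, 9, 10, 3, 14, 5, 4, 11, 1, 13

5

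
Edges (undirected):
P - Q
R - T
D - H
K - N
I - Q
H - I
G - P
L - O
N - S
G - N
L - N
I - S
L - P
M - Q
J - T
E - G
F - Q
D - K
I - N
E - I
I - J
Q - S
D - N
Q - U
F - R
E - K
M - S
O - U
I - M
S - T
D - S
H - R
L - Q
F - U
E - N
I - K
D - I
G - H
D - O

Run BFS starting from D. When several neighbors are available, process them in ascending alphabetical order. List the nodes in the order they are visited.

Visit D; enqueue H, I, K, N, O, S → queue [H, I, K, N, O, S]
Visit H; enqueue G, R → queue [I, K, N, O, S, G, R]
Visit I; enqueue E, J, M, Q → queue [K, N, O, S, G, R, E, J, M, Q]
Visit K → queue [N, O, S, G, R, E, J, M, Q]
Visit N; enqueue L → queue [O, S, G, R, E, J, M, Q, L]
Visit O; enqueue U → queue [S, G, R, E, J, M, Q, L, U]
Visit S; enqueue T → queue [G, R, E, J, M, Q, L, U, T]
Visit G; enqueue P → queue [R, E, J, M, Q, L, U, T, P]
Visit R; enqueue F → queue [E, J, M, Q, L, U, T, P, F]
Visit E → queue [J, M, Q, L, U, T, P, F]
Visit J → queue [M, Q, L, U, T, P, F]
Visit M → queue [Q, L, U, T, P, F]
Visit Q → queue [L, U, T, P, F]
Visit L → queue [U, T, P, F]
Visit U → queue [T, P, F]
Visit T → queue [P, F]
Visit P → queue [F]
Visit F → queue []

D H I K N O S G R E J M Q L U T P F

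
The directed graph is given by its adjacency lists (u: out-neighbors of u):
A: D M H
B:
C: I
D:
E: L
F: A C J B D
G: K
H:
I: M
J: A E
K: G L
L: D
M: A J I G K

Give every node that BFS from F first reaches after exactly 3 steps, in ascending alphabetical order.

Level 0: F
Level 1: A, B, C, D, J
Level 2: E, H, I, M
Level 3: G, K, L

G, K, L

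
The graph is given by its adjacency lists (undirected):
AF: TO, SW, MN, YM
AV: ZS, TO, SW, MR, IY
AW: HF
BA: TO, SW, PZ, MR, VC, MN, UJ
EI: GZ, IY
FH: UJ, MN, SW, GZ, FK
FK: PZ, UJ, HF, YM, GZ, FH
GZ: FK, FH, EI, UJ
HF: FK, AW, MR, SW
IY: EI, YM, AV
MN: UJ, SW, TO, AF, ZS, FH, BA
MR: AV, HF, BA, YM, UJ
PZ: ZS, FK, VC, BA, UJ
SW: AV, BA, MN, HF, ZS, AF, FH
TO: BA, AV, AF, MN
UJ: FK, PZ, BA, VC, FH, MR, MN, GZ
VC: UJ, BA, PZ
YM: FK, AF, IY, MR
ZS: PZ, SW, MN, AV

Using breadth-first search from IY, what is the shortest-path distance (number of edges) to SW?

2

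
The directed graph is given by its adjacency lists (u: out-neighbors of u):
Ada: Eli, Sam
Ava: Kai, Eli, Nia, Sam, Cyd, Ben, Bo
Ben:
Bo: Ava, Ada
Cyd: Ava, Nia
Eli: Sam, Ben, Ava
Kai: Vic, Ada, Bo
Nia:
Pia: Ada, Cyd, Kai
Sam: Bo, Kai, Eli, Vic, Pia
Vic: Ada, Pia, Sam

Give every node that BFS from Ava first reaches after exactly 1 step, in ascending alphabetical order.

Ben, Bo, Cyd, Eli, Kai, Nia, Sam

Level 0: Ava
Level 1: Ben, Bo, Cyd, Eli, Kai, Nia, Sam
Level 2: Ada, Pia, Vic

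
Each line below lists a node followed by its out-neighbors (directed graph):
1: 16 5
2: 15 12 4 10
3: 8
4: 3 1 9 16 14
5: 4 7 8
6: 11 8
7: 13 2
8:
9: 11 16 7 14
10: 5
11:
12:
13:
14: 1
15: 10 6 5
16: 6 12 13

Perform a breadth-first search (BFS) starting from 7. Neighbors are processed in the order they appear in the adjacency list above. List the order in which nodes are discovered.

7 13 2 15 12 4 10 6 5 3 1 9 16 14 11 8

Visit 7; enqueue 13, 2 → queue [13, 2]
Visit 13 → queue [2]
Visit 2; enqueue 15, 12, 4, 10 → queue [15, 12, 4, 10]
Visit 15; enqueue 6, 5 → queue [12, 4, 10, 6, 5]
Visit 12 → queue [4, 10, 6, 5]
Visit 4; enqueue 3, 1, 9, 16, 14 → queue [10, 6, 5, 3, 1, 9, 16, 14]
Visit 10 → queue [6, 5, 3, 1, 9, 16, 14]
Visit 6; enqueue 11, 8 → queue [5, 3, 1, 9, 16, 14, 11, 8]
Visit 5 → queue [3, 1, 9, 16, 14, 11, 8]
Visit 3 → queue [1, 9, 16, 14, 11, 8]
Visit 1 → queue [9, 16, 14, 11, 8]
Visit 9 → queue [16, 14, 11, 8]
Visit 16 → queue [14, 11, 8]
Visit 14 → queue [11, 8]
Visit 11 → queue [8]
Visit 8 → queue []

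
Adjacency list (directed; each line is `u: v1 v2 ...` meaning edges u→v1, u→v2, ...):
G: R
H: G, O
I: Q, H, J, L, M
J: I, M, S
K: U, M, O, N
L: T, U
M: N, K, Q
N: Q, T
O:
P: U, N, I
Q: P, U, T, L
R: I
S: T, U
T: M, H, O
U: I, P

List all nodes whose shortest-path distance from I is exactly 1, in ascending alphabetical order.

H, J, L, M, Q

Level 0: I
Level 1: H, J, L, M, Q
Level 2: G, K, N, O, P, S, T, U
Level 3: R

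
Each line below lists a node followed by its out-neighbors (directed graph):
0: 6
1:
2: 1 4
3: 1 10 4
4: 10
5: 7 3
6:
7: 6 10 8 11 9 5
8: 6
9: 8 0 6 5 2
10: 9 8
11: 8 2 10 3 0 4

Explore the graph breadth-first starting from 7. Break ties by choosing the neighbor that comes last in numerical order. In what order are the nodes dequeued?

7 -> 11 -> 10 -> 9 -> 8 -> 6 -> 5 -> 4 -> 3 -> 2 -> 0 -> 1

Visit 7; enqueue 11, 10, 9, 8, 6, 5 → queue [11, 10, 9, 8, 6, 5]
Visit 11; enqueue 4, 3, 2, 0 → queue [10, 9, 8, 6, 5, 4, 3, 2, 0]
Visit 10 → queue [9, 8, 6, 5, 4, 3, 2, 0]
Visit 9 → queue [8, 6, 5, 4, 3, 2, 0]
Visit 8 → queue [6, 5, 4, 3, 2, 0]
Visit 6 → queue [5, 4, 3, 2, 0]
Visit 5 → queue [4, 3, 2, 0]
Visit 4 → queue [3, 2, 0]
Visit 3; enqueue 1 → queue [2, 0, 1]
Visit 2 → queue [0, 1]
Visit 0 → queue [1]
Visit 1 → queue []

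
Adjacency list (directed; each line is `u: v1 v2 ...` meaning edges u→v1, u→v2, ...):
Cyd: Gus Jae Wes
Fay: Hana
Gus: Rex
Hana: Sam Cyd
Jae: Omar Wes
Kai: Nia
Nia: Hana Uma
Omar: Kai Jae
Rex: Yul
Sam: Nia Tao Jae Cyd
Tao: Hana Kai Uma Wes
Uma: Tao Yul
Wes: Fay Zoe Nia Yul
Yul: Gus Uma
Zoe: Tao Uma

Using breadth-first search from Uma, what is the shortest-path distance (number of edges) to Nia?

3

Level 0: Uma
Level 1: Tao, Yul
Level 2: Gus, Hana, Kai, Wes
Level 3: Cyd, Fay, Nia, Rex, Sam, Zoe
Level 4: Jae
Level 5: Omar
Nia first appears at level 3.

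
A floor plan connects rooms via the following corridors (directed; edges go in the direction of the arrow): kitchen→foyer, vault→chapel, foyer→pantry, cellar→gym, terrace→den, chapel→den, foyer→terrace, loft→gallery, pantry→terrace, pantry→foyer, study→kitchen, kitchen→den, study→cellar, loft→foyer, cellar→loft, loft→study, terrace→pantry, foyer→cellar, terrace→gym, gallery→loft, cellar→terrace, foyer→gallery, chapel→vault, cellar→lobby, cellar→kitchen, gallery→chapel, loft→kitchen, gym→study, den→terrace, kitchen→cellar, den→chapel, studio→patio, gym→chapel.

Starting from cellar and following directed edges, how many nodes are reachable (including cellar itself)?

BFS from cellar visits: cellar, gym, kitchen, lobby, loft, terrace, chapel, study, den, foyer, gallery, pantry, vault
Reachable nodes: 13 of 15 total.

13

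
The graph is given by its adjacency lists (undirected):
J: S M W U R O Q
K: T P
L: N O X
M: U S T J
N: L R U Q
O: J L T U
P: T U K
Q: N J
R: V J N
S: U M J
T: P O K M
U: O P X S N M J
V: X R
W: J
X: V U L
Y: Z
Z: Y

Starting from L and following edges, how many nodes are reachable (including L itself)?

BFS from L visits: L, N, O, X, R, U, Q, J, T, V, P, S, M, W, K
Reachable nodes: 15 of 17 total.

15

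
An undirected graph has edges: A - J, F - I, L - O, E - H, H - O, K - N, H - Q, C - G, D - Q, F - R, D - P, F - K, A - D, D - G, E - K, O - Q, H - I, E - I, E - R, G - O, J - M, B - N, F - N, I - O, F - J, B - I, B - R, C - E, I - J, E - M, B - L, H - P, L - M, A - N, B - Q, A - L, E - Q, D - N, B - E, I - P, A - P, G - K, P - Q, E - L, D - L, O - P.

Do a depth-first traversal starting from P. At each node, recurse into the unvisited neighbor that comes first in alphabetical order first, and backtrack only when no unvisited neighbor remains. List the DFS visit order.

Visit P
P → A
A → D
D → G
G → C
C → E
E → B
B → I
I → F
F → J
J → M
M → L
L → O
O → H
H → Q
F → K
K → N
F → R

P, A, D, G, C, E, B, I, F, J, M, L, O, H, Q, K, N, R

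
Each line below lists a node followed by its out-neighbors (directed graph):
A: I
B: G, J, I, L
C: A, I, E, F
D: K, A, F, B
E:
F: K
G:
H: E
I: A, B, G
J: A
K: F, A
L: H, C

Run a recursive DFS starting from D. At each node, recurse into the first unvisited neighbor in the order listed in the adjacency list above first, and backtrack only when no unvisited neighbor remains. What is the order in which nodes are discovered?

D, K, F, A, I, B, G, J, L, H, E, C

Visit D
D → K
K → F
K → A
A → I
I → B
B → G
B → J
B → L
L → H
H → E
L → C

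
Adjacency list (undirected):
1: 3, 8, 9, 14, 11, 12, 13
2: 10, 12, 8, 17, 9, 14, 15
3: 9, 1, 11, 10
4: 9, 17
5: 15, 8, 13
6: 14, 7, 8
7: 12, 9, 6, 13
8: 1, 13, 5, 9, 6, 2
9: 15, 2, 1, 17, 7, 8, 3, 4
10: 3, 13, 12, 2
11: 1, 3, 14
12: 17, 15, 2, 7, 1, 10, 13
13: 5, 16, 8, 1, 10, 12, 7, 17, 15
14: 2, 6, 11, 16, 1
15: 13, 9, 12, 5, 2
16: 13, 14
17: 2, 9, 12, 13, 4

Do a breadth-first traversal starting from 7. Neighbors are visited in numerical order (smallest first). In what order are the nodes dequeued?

7 6 9 12 13 8 14 1 2 3 4 15 17 10 5 16 11

Visit 7; enqueue 6, 9, 12, 13 → queue [6, 9, 12, 13]
Visit 6; enqueue 8, 14 → queue [9, 12, 13, 8, 14]
Visit 9; enqueue 1, 2, 3, 4, 15, 17 → queue [12, 13, 8, 14, 1, 2, 3, 4, 15, 17]
Visit 12; enqueue 10 → queue [13, 8, 14, 1, 2, 3, 4, 15, 17, 10]
Visit 13; enqueue 5, 16 → queue [8, 14, 1, 2, 3, 4, 15, 17, 10, 5, 16]
Visit 8 → queue [14, 1, 2, 3, 4, 15, 17, 10, 5, 16]
Visit 14; enqueue 11 → queue [1, 2, 3, 4, 15, 17, 10, 5, 16, 11]
Visit 1 → queue [2, 3, 4, 15, 17, 10, 5, 16, 11]
Visit 2 → queue [3, 4, 15, 17, 10, 5, 16, 11]
Visit 3 → queue [4, 15, 17, 10, 5, 16, 11]
Visit 4 → queue [15, 17, 10, 5, 16, 11]
Visit 15 → queue [17, 10, 5, 16, 11]
Visit 17 → queue [10, 5, 16, 11]
Visit 10 → queue [5, 16, 11]
Visit 5 → queue [16, 11]
Visit 16 → queue [11]
Visit 11 → queue []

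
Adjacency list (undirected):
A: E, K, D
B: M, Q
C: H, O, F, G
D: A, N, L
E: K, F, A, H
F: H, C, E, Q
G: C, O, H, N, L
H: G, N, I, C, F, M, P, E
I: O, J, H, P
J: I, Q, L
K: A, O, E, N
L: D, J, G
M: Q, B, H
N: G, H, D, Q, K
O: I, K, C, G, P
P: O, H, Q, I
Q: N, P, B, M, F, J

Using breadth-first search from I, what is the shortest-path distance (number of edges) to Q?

2

Level 0: I
Level 1: H, J, O, P
Level 2: C, E, F, G, K, L, M, N, Q
Level 3: A, B, D
Q first appears at level 2.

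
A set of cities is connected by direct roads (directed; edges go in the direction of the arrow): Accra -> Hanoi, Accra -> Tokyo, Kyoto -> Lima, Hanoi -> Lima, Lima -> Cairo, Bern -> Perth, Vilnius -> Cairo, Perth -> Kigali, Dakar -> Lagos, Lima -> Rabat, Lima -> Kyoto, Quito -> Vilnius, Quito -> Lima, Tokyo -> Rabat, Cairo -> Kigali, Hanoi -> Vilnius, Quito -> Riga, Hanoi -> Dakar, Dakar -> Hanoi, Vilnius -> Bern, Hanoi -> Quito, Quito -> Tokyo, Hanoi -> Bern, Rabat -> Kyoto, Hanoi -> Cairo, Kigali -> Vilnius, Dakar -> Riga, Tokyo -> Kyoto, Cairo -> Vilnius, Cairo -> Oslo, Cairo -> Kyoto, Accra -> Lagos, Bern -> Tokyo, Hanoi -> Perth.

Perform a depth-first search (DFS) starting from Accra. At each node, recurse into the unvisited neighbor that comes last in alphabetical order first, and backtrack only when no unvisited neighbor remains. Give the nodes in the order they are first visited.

Visit Accra
Accra → Tokyo
Tokyo → Rabat
Rabat → Kyoto
Kyoto → Lima
Lima → Cairo
Cairo → Vilnius
Vilnius → Bern
Bern → Perth
Perth → Kigali
Cairo → Oslo
Accra → Lagos
Accra → Hanoi
Hanoi → Quito
Quito → Riga
Hanoi → Dakar

Accra → Tokyo → Rabat → Kyoto → Lima → Cairo → Vilnius → Bern → Perth → Kigali → Oslo → Lagos → Hanoi → Quito → Riga → Dakar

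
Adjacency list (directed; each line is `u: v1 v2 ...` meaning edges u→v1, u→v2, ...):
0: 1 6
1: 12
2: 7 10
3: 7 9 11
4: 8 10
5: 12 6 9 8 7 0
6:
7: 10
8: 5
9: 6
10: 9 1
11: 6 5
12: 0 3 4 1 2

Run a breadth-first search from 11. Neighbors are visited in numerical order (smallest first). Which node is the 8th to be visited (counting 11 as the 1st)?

Visit 11; enqueue 5, 6 → queue [5, 6]
Visit 5; enqueue 0, 7, 8, 9, 12 → queue [6, 0, 7, 8, 9, 12]
Visit 6 → queue [0, 7, 8, 9, 12]
Visit 0; enqueue 1 → queue [7, 8, 9, 12, 1]
Visit 7; enqueue 10 → queue [8, 9, 12, 1, 10]
Visit 8 → queue [9, 12, 1, 10]
Visit 9 → queue [12, 1, 10]
Visit 12; enqueue 2, 3, 4 → queue [1, 10, 2, 3, 4]
Visit 1 → queue [10, 2, 3, 4]
Visit 10 → queue [2, 3, 4]
Visit 2 → queue [3, 4]
Visit 3 → queue [4]
Visit 4 → queue []

Visit order: 11, 5, 6, 0, 7, 8, 9, 12, 1, 10, 2, 3, 4

12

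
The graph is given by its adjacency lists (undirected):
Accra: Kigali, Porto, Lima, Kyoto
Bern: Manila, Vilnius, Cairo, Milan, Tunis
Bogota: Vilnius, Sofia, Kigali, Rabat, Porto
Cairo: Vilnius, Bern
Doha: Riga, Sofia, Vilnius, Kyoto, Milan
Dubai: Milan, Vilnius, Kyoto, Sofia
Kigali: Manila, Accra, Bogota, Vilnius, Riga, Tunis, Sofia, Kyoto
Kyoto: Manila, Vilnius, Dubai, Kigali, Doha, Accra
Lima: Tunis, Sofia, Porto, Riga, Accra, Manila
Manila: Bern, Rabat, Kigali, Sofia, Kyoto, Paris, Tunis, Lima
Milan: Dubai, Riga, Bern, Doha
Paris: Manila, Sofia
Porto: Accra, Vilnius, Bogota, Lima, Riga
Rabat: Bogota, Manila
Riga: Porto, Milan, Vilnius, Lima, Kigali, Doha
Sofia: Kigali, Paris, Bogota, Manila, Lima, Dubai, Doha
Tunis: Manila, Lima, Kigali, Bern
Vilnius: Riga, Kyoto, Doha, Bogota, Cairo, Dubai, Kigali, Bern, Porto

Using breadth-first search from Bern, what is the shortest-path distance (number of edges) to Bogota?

Level 0: Bern
Level 1: Cairo, Manila, Milan, Tunis, Vilnius
Level 2: Bogota, Doha, Dubai, Kigali, Kyoto, Lima, Paris, Porto, Rabat, Riga, Sofia
Level 3: Accra
Bogota first appears at level 2.

2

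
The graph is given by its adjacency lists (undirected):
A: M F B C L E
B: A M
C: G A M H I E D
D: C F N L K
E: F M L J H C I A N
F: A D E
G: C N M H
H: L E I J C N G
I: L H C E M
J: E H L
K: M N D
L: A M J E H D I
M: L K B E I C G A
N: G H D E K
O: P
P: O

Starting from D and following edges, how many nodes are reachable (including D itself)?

14

BFS from D visits: D, C, F, N, L, K, G, A, M, H, I, E, J, B
Reachable nodes: 14 of 16 total.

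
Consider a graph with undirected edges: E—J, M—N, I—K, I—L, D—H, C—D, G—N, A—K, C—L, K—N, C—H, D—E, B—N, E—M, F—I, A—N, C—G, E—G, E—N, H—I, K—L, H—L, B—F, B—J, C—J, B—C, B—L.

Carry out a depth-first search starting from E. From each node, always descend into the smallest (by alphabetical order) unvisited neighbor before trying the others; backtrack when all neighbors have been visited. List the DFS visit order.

E D C B F I H L K A N G M J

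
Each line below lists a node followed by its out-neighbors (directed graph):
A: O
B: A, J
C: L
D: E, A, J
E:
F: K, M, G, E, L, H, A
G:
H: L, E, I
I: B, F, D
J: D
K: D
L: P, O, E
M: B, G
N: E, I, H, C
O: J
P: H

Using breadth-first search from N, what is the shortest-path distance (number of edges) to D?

Level 0: N
Level 1: C, E, H, I
Level 2: B, D, F, L
Level 3: A, G, J, K, M, O, P
D first appears at level 2.

2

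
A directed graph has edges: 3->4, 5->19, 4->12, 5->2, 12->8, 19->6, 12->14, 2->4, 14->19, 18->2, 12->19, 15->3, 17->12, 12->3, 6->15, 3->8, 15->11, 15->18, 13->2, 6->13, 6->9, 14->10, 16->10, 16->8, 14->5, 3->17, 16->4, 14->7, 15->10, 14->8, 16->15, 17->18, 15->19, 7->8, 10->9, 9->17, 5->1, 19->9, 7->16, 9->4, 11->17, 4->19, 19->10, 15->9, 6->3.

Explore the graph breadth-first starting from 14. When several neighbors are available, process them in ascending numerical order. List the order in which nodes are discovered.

Visit 14; enqueue 5, 7, 8, 10, 19 → queue [5, 7, 8, 10, 19]
Visit 5; enqueue 1, 2 → queue [7, 8, 10, 19, 1, 2]
Visit 7; enqueue 16 → queue [8, 10, 19, 1, 2, 16]
Visit 8 → queue [10, 19, 1, 2, 16]
Visit 10; enqueue 9 → queue [19, 1, 2, 16, 9]
Visit 19; enqueue 6 → queue [1, 2, 16, 9, 6]
Visit 1 → queue [2, 16, 9, 6]
Visit 2; enqueue 4 → queue [16, 9, 6, 4]
Visit 16; enqueue 15 → queue [9, 6, 4, 15]
Visit 9; enqueue 17 → queue [6, 4, 15, 17]
Visit 6; enqueue 3, 13 → queue [4, 15, 17, 3, 13]
Visit 4; enqueue 12 → queue [15, 17, 3, 13, 12]
Visit 15; enqueue 11, 18 → queue [17, 3, 13, 12, 11, 18]
Visit 17 → queue [3, 13, 12, 11, 18]
Visit 3 → queue [13, 12, 11, 18]
Visit 13 → queue [12, 11, 18]
Visit 12 → queue [11, 18]
Visit 11 → queue [18]
Visit 18 → queue []

14 -> 5 -> 7 -> 8 -> 10 -> 19 -> 1 -> 2 -> 16 -> 9 -> 6 -> 4 -> 15 -> 17 -> 3 -> 13 -> 12 -> 11 -> 18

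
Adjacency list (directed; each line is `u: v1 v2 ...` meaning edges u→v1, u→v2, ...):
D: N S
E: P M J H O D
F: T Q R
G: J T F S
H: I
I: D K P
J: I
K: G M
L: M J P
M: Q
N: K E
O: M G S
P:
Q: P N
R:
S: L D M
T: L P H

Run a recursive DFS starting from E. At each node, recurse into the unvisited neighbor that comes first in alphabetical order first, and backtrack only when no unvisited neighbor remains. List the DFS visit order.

E, D, N, K, G, F, Q, P, R, T, H, I, L, J, M, S, O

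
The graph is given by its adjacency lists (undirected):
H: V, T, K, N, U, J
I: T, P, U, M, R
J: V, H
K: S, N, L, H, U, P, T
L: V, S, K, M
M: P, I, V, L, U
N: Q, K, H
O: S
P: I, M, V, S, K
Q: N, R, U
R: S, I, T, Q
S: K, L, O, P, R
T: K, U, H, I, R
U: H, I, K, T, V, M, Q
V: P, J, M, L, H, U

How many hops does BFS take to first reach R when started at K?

2

Level 0: K
Level 1: H, L, N, P, S, T, U
Level 2: I, J, M, O, Q, R, V
R first appears at level 2.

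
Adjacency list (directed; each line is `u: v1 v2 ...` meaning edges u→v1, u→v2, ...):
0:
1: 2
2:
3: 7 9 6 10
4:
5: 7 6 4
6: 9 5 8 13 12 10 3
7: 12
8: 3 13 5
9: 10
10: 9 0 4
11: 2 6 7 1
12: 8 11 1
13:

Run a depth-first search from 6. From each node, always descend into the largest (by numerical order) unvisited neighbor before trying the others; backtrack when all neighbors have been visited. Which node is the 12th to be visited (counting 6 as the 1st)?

Visit 6
6 → 13
6 → 12
12 → 11
11 → 7
11 → 2
11 → 1
12 → 8
8 → 5
5 → 4
8 → 3
3 → 10
10 → 9
10 → 0

Visit order: 6, 13, 12, 11, 7, 2, 1, 8, 5, 4, 3, 10, 9, 0

10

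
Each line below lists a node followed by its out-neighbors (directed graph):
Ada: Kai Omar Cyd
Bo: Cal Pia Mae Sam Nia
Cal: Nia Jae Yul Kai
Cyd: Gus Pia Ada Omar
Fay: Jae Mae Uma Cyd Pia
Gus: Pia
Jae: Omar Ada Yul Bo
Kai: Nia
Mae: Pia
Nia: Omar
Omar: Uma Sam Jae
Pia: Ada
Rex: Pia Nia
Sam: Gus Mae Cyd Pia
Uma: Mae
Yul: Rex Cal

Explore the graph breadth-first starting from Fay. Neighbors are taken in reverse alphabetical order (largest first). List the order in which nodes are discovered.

Visit Fay; enqueue Uma, Pia, Mae, Jae, Cyd → queue [Uma, Pia, Mae, Jae, Cyd]
Visit Uma → queue [Pia, Mae, Jae, Cyd]
Visit Pia; enqueue Ada → queue [Mae, Jae, Cyd, Ada]
Visit Mae → queue [Jae, Cyd, Ada]
Visit Jae; enqueue Yul, Omar, Bo → queue [Cyd, Ada, Yul, Omar, Bo]
Visit Cyd; enqueue Gus → queue [Ada, Yul, Omar, Bo, Gus]
Visit Ada; enqueue Kai → queue [Yul, Omar, Bo, Gus, Kai]
Visit Yul; enqueue Rex, Cal → queue [Omar, Bo, Gus, Kai, Rex, Cal]
Visit Omar; enqueue Sam → queue [Bo, Gus, Kai, Rex, Cal, Sam]
Visit Bo; enqueue Nia → queue [Gus, Kai, Rex, Cal, Sam, Nia]
Visit Gus → queue [Kai, Rex, Cal, Sam, Nia]
Visit Kai → queue [Rex, Cal, Sam, Nia]
Visit Rex → queue [Cal, Sam, Nia]
Visit Cal → queue [Sam, Nia]
Visit Sam → queue [Nia]
Visit Nia → queue []

Fay Uma Pia Mae Jae Cyd Ada Yul Omar Bo Gus Kai Rex Cal Sam Nia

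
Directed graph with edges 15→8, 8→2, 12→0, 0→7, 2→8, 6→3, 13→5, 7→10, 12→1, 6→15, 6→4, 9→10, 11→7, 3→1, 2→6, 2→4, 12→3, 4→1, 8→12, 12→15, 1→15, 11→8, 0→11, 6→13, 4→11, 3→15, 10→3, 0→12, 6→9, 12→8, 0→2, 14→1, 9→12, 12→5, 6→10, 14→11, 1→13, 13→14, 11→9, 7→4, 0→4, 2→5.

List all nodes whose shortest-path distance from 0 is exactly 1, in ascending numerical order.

2, 4, 7, 11, 12

Level 0: 0
Level 1: 2, 4, 7, 11, 12
Level 2: 1, 3, 5, 6, 8, 9, 10, 15
Level 3: 13
Level 4: 14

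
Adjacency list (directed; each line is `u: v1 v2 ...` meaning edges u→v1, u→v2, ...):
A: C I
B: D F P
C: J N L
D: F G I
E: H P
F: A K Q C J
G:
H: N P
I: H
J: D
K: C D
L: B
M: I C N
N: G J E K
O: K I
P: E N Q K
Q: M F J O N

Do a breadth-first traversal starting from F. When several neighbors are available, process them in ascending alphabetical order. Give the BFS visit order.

F → A → C → J → K → Q → I → L → N → D → M → O → H → B → E → G → P

Visit F; enqueue A, C, J, K, Q → queue [A, C, J, K, Q]
Visit A; enqueue I → queue [C, J, K, Q, I]
Visit C; enqueue L, N → queue [J, K, Q, I, L, N]
Visit J; enqueue D → queue [K, Q, I, L, N, D]
Visit K → queue [Q, I, L, N, D]
Visit Q; enqueue M, O → queue [I, L, N, D, M, O]
Visit I; enqueue H → queue [L, N, D, M, O, H]
Visit L; enqueue B → queue [N, D, M, O, H, B]
Visit N; enqueue E, G → queue [D, M, O, H, B, E, G]
Visit D → queue [M, O, H, B, E, G]
Visit M → queue [O, H, B, E, G]
Visit O → queue [H, B, E, G]
Visit H; enqueue P → queue [B, E, G, P]
Visit B → queue [E, G, P]
Visit E → queue [G, P]
Visit G → queue [P]
Visit P → queue []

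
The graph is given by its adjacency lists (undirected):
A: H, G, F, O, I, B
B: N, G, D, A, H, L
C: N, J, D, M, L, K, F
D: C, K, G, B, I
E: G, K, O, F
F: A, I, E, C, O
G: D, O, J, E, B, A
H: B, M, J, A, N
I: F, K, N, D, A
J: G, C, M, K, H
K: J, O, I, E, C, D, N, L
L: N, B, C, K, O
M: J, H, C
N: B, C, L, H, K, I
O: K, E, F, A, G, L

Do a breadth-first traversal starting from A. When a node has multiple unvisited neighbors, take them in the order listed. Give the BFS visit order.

A → H → G → F → O → I → B → M → J → N → D → E → C → K → L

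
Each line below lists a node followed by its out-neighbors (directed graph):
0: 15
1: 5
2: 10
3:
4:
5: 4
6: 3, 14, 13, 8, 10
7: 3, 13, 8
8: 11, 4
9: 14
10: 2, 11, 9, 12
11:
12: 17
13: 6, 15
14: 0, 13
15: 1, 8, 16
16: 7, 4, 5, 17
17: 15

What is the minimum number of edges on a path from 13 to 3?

2

Level 0: 13
Level 1: 6, 15
Level 2: 1, 3, 8, 10, 14, 16
Level 3: 0, 2, 4, 5, 7, 9, 11, 12, 17
3 first appears at level 2.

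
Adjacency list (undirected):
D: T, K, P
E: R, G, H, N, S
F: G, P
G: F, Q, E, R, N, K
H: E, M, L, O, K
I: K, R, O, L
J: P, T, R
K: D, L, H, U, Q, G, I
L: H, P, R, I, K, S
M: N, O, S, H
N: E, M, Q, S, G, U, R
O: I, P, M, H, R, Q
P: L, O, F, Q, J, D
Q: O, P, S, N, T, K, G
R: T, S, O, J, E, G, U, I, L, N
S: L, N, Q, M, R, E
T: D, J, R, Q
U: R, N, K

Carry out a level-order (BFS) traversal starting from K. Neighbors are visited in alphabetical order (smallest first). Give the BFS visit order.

K, D, G, H, I, L, Q, U, P, T, E, F, N, R, M, O, S, J

Visit K; enqueue D, G, H, I, L, Q, U → queue [D, G, H, I, L, Q, U]
Visit D; enqueue P, T → queue [G, H, I, L, Q, U, P, T]
Visit G; enqueue E, F, N, R → queue [H, I, L, Q, U, P, T, E, F, N, R]
Visit H; enqueue M, O → queue [I, L, Q, U, P, T, E, F, N, R, M, O]
Visit I → queue [L, Q, U, P, T, E, F, N, R, M, O]
Visit L; enqueue S → queue [Q, U, P, T, E, F, N, R, M, O, S]
Visit Q → queue [U, P, T, E, F, N, R, M, O, S]
Visit U → queue [P, T, E, F, N, R, M, O, S]
Visit P; enqueue J → queue [T, E, F, N, R, M, O, S, J]
Visit T → queue [E, F, N, R, M, O, S, J]
Visit E → queue [F, N, R, M, O, S, J]
Visit F → queue [N, R, M, O, S, J]
Visit N → queue [R, M, O, S, J]
Visit R → queue [M, O, S, J]
Visit M → queue [O, S, J]
Visit O → queue [S, J]
Visit S → queue [J]
Visit J → queue []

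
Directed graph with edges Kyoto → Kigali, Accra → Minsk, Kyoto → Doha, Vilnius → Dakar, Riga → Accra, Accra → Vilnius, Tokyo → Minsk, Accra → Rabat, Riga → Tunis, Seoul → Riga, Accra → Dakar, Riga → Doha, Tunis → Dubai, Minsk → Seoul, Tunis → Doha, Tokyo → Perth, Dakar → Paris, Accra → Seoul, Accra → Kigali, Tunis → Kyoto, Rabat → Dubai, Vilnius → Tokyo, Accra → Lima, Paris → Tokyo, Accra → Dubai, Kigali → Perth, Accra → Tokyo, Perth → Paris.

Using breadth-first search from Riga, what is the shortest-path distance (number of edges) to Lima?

2

Level 0: Riga
Level 1: Accra, Doha, Tunis
Level 2: Dakar, Dubai, Kigali, Kyoto, Lima, Minsk, Rabat, Seoul, Tokyo, Vilnius
Level 3: Paris, Perth
Lima first appears at level 2.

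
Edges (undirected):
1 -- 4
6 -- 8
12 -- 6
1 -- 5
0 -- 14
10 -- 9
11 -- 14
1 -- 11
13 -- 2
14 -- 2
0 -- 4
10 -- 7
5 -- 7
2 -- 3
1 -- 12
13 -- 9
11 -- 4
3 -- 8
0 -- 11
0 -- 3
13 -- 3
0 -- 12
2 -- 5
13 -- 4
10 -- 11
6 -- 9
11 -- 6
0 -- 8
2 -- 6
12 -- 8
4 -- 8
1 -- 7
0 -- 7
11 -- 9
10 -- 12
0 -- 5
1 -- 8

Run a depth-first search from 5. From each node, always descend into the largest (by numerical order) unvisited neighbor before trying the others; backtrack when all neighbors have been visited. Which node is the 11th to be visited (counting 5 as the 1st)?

9

Visit 5
5 → 7
7 → 10
10 → 12
12 → 8
8 → 6
6 → 11
11 → 14
14 → 2
2 → 13
13 → 9
13 → 4
4 → 1
4 → 0
0 → 3

Visit order: 5, 7, 10, 12, 8, 6, 11, 14, 2, 13, 9, 4, 1, 0, 3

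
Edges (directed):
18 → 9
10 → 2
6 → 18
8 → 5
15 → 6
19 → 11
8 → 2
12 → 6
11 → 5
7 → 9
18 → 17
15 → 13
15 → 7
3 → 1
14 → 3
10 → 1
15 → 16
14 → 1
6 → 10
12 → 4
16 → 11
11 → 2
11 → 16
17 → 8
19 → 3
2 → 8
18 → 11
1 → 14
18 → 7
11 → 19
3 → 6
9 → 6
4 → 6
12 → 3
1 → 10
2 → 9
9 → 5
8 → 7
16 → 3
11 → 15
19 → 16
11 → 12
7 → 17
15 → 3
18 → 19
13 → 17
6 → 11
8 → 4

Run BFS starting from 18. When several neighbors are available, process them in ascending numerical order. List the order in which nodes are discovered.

18 → 7 → 9 → 11 → 17 → 19 → 5 → 6 → 2 → 12 → 15 → 16 → 8 → 3 → 10 → 4 → 13 → 1 → 14

Visit 18; enqueue 7, 9, 11, 17, 19 → queue [7, 9, 11, 17, 19]
Visit 7 → queue [9, 11, 17, 19]
Visit 9; enqueue 5, 6 → queue [11, 17, 19, 5, 6]
Visit 11; enqueue 2, 12, 15, 16 → queue [17, 19, 5, 6, 2, 12, 15, 16]
Visit 17; enqueue 8 → queue [19, 5, 6, 2, 12, 15, 16, 8]
Visit 19; enqueue 3 → queue [5, 6, 2, 12, 15, 16, 8, 3]
Visit 5 → queue [6, 2, 12, 15, 16, 8, 3]
Visit 6; enqueue 10 → queue [2, 12, 15, 16, 8, 3, 10]
Visit 2 → queue [12, 15, 16, 8, 3, 10]
Visit 12; enqueue 4 → queue [15, 16, 8, 3, 10, 4]
Visit 15; enqueue 13 → queue [16, 8, 3, 10, 4, 13]
Visit 16 → queue [8, 3, 10, 4, 13]
Visit 8 → queue [3, 10, 4, 13]
Visit 3; enqueue 1 → queue [10, 4, 13, 1]
Visit 10 → queue [4, 13, 1]
Visit 4 → queue [13, 1]
Visit 13 → queue [1]
Visit 1; enqueue 14 → queue [14]
Visit 14 → queue []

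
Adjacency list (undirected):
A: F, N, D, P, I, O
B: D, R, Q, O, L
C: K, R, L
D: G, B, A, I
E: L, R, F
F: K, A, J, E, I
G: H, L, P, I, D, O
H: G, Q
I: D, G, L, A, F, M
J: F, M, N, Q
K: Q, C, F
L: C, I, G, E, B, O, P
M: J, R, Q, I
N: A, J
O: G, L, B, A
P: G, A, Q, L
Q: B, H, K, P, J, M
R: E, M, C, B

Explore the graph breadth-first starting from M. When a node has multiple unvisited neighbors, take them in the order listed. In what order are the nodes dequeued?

Visit M; enqueue J, R, Q, I → queue [J, R, Q, I]
Visit J; enqueue F, N → queue [R, Q, I, F, N]
Visit R; enqueue E, C, B → queue [Q, I, F, N, E, C, B]
Visit Q; enqueue H, K, P → queue [I, F, N, E, C, B, H, K, P]
Visit I; enqueue D, G, L, A → queue [F, N, E, C, B, H, K, P, D, G, L, A]
Visit F → queue [N, E, C, B, H, K, P, D, G, L, A]
Visit N → queue [E, C, B, H, K, P, D, G, L, A]
Visit E → queue [C, B, H, K, P, D, G, L, A]
Visit C → queue [B, H, K, P, D, G, L, A]
Visit B; enqueue O → queue [H, K, P, D, G, L, A, O]
Visit H → queue [K, P, D, G, L, A, O]
Visit K → queue [P, D, G, L, A, O]
Visit P → queue [D, G, L, A, O]
Visit D → queue [G, L, A, O]
Visit G → queue [L, A, O]
Visit L → queue [A, O]
Visit A → queue [O]
Visit O → queue []

M, J, R, Q, I, F, N, E, C, B, H, K, P, D, G, L, A, O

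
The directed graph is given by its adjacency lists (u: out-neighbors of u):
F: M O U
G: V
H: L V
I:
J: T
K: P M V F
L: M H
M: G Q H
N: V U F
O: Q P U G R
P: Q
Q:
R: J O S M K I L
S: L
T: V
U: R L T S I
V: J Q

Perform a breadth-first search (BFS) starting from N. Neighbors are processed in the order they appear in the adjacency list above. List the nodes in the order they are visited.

Visit N; enqueue V, U, F → queue [V, U, F]
Visit V; enqueue J, Q → queue [U, F, J, Q]
Visit U; enqueue R, L, T, S, I → queue [F, J, Q, R, L, T, S, I]
Visit F; enqueue M, O → queue [J, Q, R, L, T, S, I, M, O]
Visit J → queue [Q, R, L, T, S, I, M, O]
Visit Q → queue [R, L, T, S, I, M, O]
Visit R; enqueue K → queue [L, T, S, I, M, O, K]
Visit L; enqueue H → queue [T, S, I, M, O, K, H]
Visit T → queue [S, I, M, O, K, H]
Visit S → queue [I, M, O, K, H]
Visit I → queue [M, O, K, H]
Visit M; enqueue G → queue [O, K, H, G]
Visit O; enqueue P → queue [K, H, G, P]
Visit K → queue [H, G, P]
Visit H → queue [G, P]
Visit G → queue [P]
Visit P → queue []

N V U F J Q R L T S I M O K H G P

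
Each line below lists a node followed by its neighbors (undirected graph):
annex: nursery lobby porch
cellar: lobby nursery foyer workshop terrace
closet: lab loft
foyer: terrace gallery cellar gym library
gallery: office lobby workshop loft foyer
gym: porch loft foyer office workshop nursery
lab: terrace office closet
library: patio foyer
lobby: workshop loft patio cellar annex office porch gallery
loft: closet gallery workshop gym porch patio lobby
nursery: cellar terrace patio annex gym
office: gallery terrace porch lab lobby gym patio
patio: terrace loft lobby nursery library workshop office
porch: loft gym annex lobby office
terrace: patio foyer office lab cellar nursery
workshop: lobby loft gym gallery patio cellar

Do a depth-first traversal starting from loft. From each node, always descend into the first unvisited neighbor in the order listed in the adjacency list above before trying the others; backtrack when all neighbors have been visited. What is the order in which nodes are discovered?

Visit loft
loft → closet
closet → lab
lab → terrace
terrace → patio
patio → lobby
lobby → workshop
workshop → gym
gym → porch
porch → annex
annex → nursery
nursery → cellar
cellar → foyer
foyer → gallery
gallery → office
foyer → library

loft closet lab terrace patio lobby workshop gym porch annex nursery cellar foyer gallery office library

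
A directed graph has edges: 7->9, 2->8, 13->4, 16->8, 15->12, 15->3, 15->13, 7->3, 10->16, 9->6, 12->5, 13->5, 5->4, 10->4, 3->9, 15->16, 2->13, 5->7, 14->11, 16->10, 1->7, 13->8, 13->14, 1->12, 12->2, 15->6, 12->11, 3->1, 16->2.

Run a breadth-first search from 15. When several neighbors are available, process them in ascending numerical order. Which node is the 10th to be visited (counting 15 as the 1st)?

Visit 15; enqueue 3, 6, 12, 13, 16 → queue [3, 6, 12, 13, 16]
Visit 3; enqueue 1, 9 → queue [6, 12, 13, 16, 1, 9]
Visit 6 → queue [12, 13, 16, 1, 9]
Visit 12; enqueue 2, 5, 11 → queue [13, 16, 1, 9, 2, 5, 11]
Visit 13; enqueue 4, 8, 14 → queue [16, 1, 9, 2, 5, 11, 4, 8, 14]
Visit 16; enqueue 10 → queue [1, 9, 2, 5, 11, 4, 8, 14, 10]
Visit 1; enqueue 7 → queue [9, 2, 5, 11, 4, 8, 14, 10, 7]
Visit 9 → queue [2, 5, 11, 4, 8, 14, 10, 7]
Visit 2 → queue [5, 11, 4, 8, 14, 10, 7]
Visit 5 → queue [11, 4, 8, 14, 10, 7]
Visit 11 → queue [4, 8, 14, 10, 7]
Visit 4 → queue [8, 14, 10, 7]
Visit 8 → queue [14, 10, 7]
Visit 14 → queue [10, 7]
Visit 10 → queue [7]
Visit 7 → queue []

Visit order: 15, 3, 6, 12, 13, 16, 1, 9, 2, 5, 11, 4, 8, 14, 10, 7

5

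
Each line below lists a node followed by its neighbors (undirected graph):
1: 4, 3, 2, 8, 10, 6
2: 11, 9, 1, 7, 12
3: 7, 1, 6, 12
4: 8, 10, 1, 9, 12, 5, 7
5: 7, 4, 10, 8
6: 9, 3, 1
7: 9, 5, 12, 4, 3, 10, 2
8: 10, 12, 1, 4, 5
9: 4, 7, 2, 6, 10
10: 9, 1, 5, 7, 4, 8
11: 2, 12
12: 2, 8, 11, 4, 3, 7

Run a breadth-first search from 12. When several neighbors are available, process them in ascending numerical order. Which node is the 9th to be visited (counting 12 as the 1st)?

9

Visit 12; enqueue 2, 3, 4, 7, 8, 11 → queue [2, 3, 4, 7, 8, 11]
Visit 2; enqueue 1, 9 → queue [3, 4, 7, 8, 11, 1, 9]
Visit 3; enqueue 6 → queue [4, 7, 8, 11, 1, 9, 6]
Visit 4; enqueue 5, 10 → queue [7, 8, 11, 1, 9, 6, 5, 10]
Visit 7 → queue [8, 11, 1, 9, 6, 5, 10]
Visit 8 → queue [11, 1, 9, 6, 5, 10]
Visit 11 → queue [1, 9, 6, 5, 10]
Visit 1 → queue [9, 6, 5, 10]
Visit 9 → queue [6, 5, 10]
Visit 6 → queue [5, 10]
Visit 5 → queue [10]
Visit 10 → queue []

Visit order: 12, 2, 3, 4, 7, 8, 11, 1, 9, 6, 5, 10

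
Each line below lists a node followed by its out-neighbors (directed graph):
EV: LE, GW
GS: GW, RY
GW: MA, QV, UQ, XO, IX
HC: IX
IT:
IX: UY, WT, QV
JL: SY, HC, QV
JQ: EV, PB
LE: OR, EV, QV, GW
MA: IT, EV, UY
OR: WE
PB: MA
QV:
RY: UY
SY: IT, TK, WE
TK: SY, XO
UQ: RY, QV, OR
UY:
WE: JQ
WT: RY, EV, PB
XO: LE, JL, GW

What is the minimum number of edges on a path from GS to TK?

Level 0: GS
Level 1: GW, RY
Level 2: IX, MA, QV, UQ, UY, XO
Level 3: EV, IT, JL, LE, OR, WT
Level 4: HC, PB, SY, WE
Level 5: JQ, TK
TK first appears at level 5.

5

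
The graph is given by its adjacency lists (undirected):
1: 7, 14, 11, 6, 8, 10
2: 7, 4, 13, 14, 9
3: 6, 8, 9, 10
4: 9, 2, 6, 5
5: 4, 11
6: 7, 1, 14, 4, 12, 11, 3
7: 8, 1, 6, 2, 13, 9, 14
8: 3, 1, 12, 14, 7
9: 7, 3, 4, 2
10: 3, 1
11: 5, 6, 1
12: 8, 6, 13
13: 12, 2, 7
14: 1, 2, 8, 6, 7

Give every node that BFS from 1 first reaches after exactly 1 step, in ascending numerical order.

6, 7, 8, 10, 11, 14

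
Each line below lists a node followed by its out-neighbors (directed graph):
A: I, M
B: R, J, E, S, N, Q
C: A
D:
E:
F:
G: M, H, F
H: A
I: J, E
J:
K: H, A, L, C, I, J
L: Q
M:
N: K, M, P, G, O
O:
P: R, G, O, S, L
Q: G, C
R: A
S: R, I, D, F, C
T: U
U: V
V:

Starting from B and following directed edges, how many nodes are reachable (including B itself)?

19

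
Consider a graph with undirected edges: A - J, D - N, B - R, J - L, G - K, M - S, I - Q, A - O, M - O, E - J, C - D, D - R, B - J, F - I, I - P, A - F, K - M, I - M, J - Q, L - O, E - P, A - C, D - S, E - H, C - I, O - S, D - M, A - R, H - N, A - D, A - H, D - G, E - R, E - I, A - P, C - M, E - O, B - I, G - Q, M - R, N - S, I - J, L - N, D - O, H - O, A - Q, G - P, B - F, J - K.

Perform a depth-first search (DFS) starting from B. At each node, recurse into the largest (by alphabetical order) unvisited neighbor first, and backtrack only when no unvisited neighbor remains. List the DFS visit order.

B, R, M, S, O, L, N, H, E, P, I, Q, J, K, G, D, C, A, F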